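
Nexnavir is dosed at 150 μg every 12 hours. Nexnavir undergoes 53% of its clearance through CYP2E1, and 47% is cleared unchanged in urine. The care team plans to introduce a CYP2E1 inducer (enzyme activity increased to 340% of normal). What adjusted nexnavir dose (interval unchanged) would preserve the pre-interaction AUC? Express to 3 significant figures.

The CYP2E1 pathway (53% of clearance) rises to 3.4× activity: 0.53 × 3.4 = 1.802.
Non-CYP routes (47%) are unchanged.
New clearance relative to baseline: 1.802 + 0.47 = 2.272.
To maintain the same steady-state level, dose must scale with clearance: new dose = 150 × 2.272 = 341 μg.

341 μg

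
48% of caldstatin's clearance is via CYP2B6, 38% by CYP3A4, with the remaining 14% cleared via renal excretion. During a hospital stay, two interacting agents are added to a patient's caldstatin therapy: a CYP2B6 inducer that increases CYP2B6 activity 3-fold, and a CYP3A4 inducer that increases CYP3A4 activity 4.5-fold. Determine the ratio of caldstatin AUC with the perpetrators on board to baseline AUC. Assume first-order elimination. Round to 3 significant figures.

The CYP2B6 pathway (48% of clearance) rises to 3× activity: 0.48 × 3 = 1.44.
The CYP3A4 pathway (38% of clearance) is boosted to 4.5× activity: 0.38 × 4.5 = 1.71.
Non-CYP routes (14%) are unchanged.
CL_new/CL_old = 1.44 + 1.71 + 0.14 = 3.29.
Because AUC varies inversely with clearance, the combined effect is 1 / 3.29 = 0.304.

0.304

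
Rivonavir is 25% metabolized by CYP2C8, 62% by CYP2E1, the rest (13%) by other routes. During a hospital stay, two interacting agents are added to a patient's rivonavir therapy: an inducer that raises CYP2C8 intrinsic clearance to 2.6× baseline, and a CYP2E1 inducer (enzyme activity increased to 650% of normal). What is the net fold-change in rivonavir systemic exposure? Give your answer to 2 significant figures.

The CYP2C8 pathway (25% of clearance) increases to 2.6× activity: 0.25 × 2.6 = 0.65.
The CYP2E1 pathway (62% of clearance) increases to 6.5× activity: 0.62 × 6.5 = 4.03.
The remaining 13% of clearance is unaffected.
Relative clearance = 0.65 + 4.03 + 0.13 = 4.81.
Systemic exposure ∝ 1/CL: fold-change = 1 / 4.81 = 0.21.

0.21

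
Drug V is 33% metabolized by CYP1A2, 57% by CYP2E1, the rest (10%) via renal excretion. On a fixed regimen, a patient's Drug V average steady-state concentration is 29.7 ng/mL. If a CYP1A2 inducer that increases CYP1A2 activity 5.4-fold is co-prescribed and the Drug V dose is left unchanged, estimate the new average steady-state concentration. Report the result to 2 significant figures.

12 ng/mL

The CYP1A2 pathway (33% of clearance) is boosted to 5.4× activity: 0.33 × 5.4 = 1.782.
CYP2E1 (57%) and the residual 10% are unaffected.
New clearance relative to baseline: 1.782 + 0.57 + 0.1 = 2.452.
With dosing unchanged, average steady-state concentration scales as 1/CL: 29.7 / 2.452 = 12 ng/mL.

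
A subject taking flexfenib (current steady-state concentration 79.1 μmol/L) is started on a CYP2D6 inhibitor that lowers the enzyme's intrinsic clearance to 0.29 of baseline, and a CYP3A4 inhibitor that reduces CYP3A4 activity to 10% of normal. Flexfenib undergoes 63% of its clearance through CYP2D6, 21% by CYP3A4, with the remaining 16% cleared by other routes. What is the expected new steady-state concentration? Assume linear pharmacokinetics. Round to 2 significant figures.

CYP2D6: 0.63 × 0.29 = 0.1827
CYP3A4: 0.21 × 0.1 = 0.021
Other: 0.16 (unchanged)
CL_new/CL_old = 0.1827 + 0.021 + 0.16 = 0.3637.
Dividing the baseline by the relative clearance: 79.1 / 0.3637 = 2.2 × 10² μmol/L.

2.2 × 10² μmol/L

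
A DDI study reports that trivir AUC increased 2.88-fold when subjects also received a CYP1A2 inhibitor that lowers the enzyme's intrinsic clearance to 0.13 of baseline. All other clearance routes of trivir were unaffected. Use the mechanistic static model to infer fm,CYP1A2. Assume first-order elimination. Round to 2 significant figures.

0.75

Call the CYP1A2 fraction fm. After the interaction, CL_new/CL_old = fm × 0.13 + (1 − fm).
AUC ratio = 1 / (new CL fraction), so new CL fraction = 1 / 2.88 = 0.3472.
fm × 0.13 + 1 − fm = 0.3472  ⇒  fm × (0.13 − 1) = −0.6528  ⇒  fm = 0.75.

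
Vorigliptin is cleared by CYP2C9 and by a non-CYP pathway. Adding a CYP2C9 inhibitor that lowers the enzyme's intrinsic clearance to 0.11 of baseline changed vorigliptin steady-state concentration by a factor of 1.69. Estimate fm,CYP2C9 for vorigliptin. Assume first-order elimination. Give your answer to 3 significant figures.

0.459

CL'/CL = 1 / 1.69 = 0.5917
0.11·fm + (1 − fm) = 0.5917
fm = (0.5917 − 1) / (0.11 − 1) = 0.459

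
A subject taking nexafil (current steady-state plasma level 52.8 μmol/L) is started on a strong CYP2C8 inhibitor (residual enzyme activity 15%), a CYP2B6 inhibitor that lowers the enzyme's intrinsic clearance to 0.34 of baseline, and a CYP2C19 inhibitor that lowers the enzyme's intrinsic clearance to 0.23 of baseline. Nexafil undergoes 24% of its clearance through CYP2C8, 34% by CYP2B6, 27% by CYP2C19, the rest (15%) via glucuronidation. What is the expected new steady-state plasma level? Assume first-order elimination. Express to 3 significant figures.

The CYP2C8 pathway (24% of clearance) falls to 0.15× activity: 0.24 × 0.15 = 0.036.
The CYP2B6 pathway (34% of clearance) is reduced to 0.34× activity: 0.34 × 0.34 = 0.1156.
The CYP2C19 pathway (27% of clearance) falls to 0.23× activity: 0.27 × 0.23 = 0.0621.
Non-CYP routes (15%) are unchanged.
New clearance relative to baseline: 0.036 + 0.1156 + 0.0621 + 0.15 = 0.3637.
Steady-state plasma level ∝ 1/CL: new value = 52.8 / 0.3637 = 145 μmol/L.

145 μmol/L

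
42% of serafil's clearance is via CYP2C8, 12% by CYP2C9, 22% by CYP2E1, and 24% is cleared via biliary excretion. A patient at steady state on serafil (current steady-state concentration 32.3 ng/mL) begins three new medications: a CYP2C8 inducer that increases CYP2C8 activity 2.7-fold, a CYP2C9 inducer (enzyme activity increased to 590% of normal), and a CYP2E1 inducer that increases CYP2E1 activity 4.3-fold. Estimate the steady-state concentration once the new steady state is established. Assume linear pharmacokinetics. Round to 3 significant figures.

10.7 ng/mL

The CYP2C8 pathway (42% of clearance) rises to 2.7× activity: 0.42 × 2.7 = 1.134.
The CYP2C9 pathway (12% of clearance) is boosted to 5.9× activity: 0.12 × 5.9 = 0.708.
The CYP2E1 pathway (22% of clearance) rises to 4.3× activity: 0.22 × 4.3 = 0.946.
Non-CYP routes (24%) are unchanged.
CL_new/CL_old = 1.134 + 0.708 + 0.946 + 0.24 = 3.028.
New steady-state concentration = 32.3 / 3.028 = 10.7 ng/mL (concentration scales inversely with clearance).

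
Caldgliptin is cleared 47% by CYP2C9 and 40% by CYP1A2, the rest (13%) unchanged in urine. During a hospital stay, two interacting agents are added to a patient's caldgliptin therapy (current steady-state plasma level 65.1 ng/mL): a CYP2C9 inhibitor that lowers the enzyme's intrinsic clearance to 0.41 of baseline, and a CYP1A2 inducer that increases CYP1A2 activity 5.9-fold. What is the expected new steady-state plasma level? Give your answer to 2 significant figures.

24 ng/mL

CYP2C9: 0.47 × 0.41 = 0.1927
CYP1A2: 0.4 × 5.9 = 2.36
Other: 0.13 (unchanged)
Relative clearance = 0.1927 + 2.36 + 0.13 = 2.6827.
Steady-state plasma level ∝ 1/CL: new value = 65.1 / 2.6827 = 24 ng/mL.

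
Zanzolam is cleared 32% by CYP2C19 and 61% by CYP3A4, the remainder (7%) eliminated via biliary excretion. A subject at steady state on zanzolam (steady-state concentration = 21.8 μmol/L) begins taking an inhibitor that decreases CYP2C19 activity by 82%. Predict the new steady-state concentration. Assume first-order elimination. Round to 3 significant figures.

29.6 μmol/L

The CYP2C19 pathway (32% of clearance) falls to 0.18× activity: 0.32 × 0.18 = 0.0576.
CYP3A4 (61%) and the residual 7% are unaffected.
New clearance relative to baseline: 0.0576 + 0.61 + 0.07 = 0.7376.
New steady-state concentration = baseline ÷ relative clearance = 21.8 / 0.7376 = 29.6 μmol/L.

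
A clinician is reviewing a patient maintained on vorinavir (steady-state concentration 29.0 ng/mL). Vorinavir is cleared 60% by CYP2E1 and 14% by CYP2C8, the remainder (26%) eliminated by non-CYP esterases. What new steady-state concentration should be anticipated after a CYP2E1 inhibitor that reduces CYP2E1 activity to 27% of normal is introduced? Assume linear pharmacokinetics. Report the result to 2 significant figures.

52 ng/mL

The CYP2E1 pathway (60% of clearance) is reduced to 0.27× activity: 0.6 × 0.27 = 0.162.
CYP2C8 (14%) and the residual 26% are unaffected.
New clearance relative to baseline: 0.162 + 0.14 + 0.26 = 0.562.
Steady-state concentration ∝ 1/CL, so new value = 29.0 / 0.562 = 52 ng/mL.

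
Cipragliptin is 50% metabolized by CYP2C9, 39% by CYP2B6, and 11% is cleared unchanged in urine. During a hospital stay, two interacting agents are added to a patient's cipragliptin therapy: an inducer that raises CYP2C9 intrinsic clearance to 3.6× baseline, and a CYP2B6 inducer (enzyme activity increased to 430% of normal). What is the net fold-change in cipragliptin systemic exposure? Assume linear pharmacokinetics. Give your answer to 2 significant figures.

The CYP2C9 pathway (50% of clearance) increases to 3.6× activity: 0.5 × 3.6 = 1.8.
The CYP2B6 pathway (39% of clearance) is boosted to 4.3× activity: 0.39 × 4.3 = 1.677.
The remaining 11% of clearance is unaffected.
CL_new/CL_old = 1.8 + 1.677 + 0.11 = 3.587.
Because systemic exposure varies inversely with clearance, the combined effect is 1 / 3.587 = 0.28.

0.28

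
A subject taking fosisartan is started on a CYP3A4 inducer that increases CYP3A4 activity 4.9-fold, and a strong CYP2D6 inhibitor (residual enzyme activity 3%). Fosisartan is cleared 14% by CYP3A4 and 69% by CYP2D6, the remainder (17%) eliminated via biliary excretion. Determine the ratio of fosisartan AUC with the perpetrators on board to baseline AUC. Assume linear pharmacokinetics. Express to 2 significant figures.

The CYP3A4 pathway (14% of clearance) rises to 4.9× activity: 0.14 × 4.9 = 0.686.
The CYP2D6 pathway (69% of clearance) is reduced to 0.03× activity: 0.69 × 0.03 = 0.0207.
Non-CYP routes (17%) are unchanged.
Relative clearance = 0.686 + 0.0207 + 0.17 = 0.8767.
Because AUC varies inversely with clearance, the combined effect is 1 / 0.8767 = 1.1.

1.1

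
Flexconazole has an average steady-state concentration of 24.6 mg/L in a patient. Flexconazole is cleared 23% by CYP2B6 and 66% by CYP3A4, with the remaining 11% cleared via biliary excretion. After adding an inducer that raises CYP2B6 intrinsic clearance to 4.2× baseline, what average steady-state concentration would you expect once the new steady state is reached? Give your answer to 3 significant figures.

The CYP2B6 pathway (23% of clearance) increases to 4.2× activity: 0.23 × 4.2 = 0.966.
CYP3A4 (66%) and the residual 11% are unaffected.
New clearance relative to baseline: 0.966 + 0.66 + 0.11 = 1.736.
With dosing unchanged, average steady-state concentration scales as 1/CL: 24.6 / 1.736 = 14.2 mg/L.

14.2 mg/L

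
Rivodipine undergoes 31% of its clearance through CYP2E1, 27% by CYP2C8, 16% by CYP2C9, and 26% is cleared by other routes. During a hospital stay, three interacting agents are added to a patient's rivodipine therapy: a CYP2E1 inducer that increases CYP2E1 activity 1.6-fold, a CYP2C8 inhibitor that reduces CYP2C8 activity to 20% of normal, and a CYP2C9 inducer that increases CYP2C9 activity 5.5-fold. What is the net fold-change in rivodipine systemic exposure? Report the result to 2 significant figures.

The CYP2E1 pathway (31% of clearance) rises to 1.6× activity: 0.31 × 1.6 = 0.496.
The CYP2C8 pathway (27% of clearance) drops to 0.2× activity: 0.27 × 0.2 = 0.054.
The CYP2C9 pathway (16% of clearance) is boosted to 5.5× activity: 0.16 × 5.5 = 0.88.
The remaining 26% of clearance is unaffected.
Relative clearance = 0.496 + 0.054 + 0.88 + 0.26 = 1.69.
Systemic exposure ∝ 1/CL: fold-change = 1 / 1.69 = 0.59.

0.59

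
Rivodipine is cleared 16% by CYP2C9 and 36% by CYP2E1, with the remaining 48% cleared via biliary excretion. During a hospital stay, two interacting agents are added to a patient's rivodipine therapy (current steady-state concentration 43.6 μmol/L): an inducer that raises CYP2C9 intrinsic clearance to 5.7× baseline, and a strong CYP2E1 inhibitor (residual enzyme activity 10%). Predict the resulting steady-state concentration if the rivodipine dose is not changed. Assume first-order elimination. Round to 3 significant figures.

30.5 μmol/L

CYP2C9: 0.16 × 5.7 = 0.912
CYP2E1: 0.36 × 0.1 = 0.036
Other: 0.48 (unchanged)
Relative clearance = 0.912 + 0.036 + 0.48 = 1.428.
Dividing the baseline by the relative clearance: 43.6 / 1.428 = 30.5 μmol/L.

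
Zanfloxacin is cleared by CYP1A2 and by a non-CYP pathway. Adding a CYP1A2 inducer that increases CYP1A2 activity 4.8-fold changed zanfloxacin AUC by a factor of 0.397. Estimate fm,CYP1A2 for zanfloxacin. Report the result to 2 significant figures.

Let x = fm,CYP1A2. Because AUC ∝ 1/CL, relative clearance rose to 1/0.397 = 2.519.
Setting x·4.8 + (1 − x) = 2.519 and solving: x = (2.519 − 1)/(4.8 − 1) = 0.40.

0.40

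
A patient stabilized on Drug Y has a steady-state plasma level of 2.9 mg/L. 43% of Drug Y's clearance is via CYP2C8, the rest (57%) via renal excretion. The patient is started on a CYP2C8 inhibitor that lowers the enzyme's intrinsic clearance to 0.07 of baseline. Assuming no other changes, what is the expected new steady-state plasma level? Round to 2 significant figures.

The CYP2C8 pathway (43% of clearance) falls to 0.07× activity: 0.43 × 0.07 = 0.0301.
The remaining 57% of clearance is unaffected.
New clearance relative to baseline: 0.0301 + 0.57 = 0.6001.
Steady-state plasma level ∝ 1/CL, so new value = 2.9 / 0.6001 = 4.8 mg/L.

4.8 mg/L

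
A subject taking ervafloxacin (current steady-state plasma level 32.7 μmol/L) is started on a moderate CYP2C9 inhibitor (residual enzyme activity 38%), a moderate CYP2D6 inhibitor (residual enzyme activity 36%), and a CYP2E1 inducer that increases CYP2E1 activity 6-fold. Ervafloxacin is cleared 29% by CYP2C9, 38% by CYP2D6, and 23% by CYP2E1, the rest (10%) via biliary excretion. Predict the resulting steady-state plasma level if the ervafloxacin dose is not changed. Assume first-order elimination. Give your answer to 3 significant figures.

CYP2C9: 0.29 × 0.38 = 0.1102
CYP2D6: 0.38 × 0.36 = 0.1368
CYP2E1: 0.23 × 6 = 1.38
Other: 0.1 (unchanged)
Relative clearance = 0.1102 + 0.1368 + 1.38 + 0.1 = 1.727.
New steady-state plasma level = 32.7 / 1.727 = 18.9 μmol/L (concentration scales inversely with clearance).

18.9 μmol/L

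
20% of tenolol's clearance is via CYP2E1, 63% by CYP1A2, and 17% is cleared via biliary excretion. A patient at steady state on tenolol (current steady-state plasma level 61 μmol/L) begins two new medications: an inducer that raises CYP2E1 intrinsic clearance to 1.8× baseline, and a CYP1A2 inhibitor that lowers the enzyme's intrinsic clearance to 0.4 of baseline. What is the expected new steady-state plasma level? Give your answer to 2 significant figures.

CYP2E1: 0.2 × 1.8 = 0.36
CYP1A2: 0.63 × 0.4 = 0.252
Other: 0.17 (unchanged)
CL_new/CL_old = 0.36 + 0.252 + 0.17 = 0.782.
Dividing the baseline by the relative clearance: 61 / 0.782 = 78 μmol/L.

78 μmol/L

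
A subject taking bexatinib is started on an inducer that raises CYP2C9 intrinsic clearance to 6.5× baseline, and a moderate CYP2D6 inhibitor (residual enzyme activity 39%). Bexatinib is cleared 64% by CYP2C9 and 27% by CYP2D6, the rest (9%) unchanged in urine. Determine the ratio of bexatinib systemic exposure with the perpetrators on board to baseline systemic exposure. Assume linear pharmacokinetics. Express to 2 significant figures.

0.23

The CYP2C9 pathway (64% of clearance) is boosted to 6.5× activity: 0.64 × 6.5 = 4.16.
The CYP2D6 pathway (27% of clearance) is reduced to 0.39× activity: 0.27 × 0.39 = 0.1053.
Non-CYP routes (9%) are unchanged.
New clearance relative to baseline: 4.16 + 0.1053 + 0.09 = 4.3553.
Because systemic exposure varies inversely with clearance, the combined effect is 1 / 4.3553 = 0.23.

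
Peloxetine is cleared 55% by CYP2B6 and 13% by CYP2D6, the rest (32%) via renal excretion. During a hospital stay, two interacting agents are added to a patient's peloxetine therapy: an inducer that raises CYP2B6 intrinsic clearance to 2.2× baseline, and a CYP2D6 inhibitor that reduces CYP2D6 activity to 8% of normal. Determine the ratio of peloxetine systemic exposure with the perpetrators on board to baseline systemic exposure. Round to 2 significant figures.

CYP2B6: 0.55 × 2.2 = 1.21
CYP2D6: 0.13 × 0.08 = 0.0104
Other: 0.32 (unchanged)
CL_new/CL_old = 1.21 + 0.0104 + 0.32 = 1.5404.
Net systemic exposure ratio = 1 / 1.5404 = 0.65.

0.65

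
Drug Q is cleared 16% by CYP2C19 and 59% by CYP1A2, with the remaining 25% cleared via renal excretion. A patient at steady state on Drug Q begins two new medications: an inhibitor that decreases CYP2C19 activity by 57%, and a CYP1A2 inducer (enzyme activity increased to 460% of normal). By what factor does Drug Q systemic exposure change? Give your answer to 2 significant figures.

0.33

The CYP2C19 pathway (16% of clearance) drops to 0.43× activity: 0.16 × 0.43 = 0.0688.
The CYP1A2 pathway (59% of clearance) rises to 4.6× activity: 0.59 × 4.6 = 2.714.
The remaining 25% of clearance is unaffected.
New clearance relative to baseline: 0.0688 + 2.714 + 0.25 = 3.0328.
Because systemic exposure varies inversely with clearance, the combined effect is 1 / 3.0328 = 0.33.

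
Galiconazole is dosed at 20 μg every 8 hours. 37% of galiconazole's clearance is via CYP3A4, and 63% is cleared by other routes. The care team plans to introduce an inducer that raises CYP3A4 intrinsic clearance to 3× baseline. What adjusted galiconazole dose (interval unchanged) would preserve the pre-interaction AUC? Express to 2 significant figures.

The CYP3A4 pathway (37% of clearance) is boosted to 3× activity: 0.37 × 3 = 1.11.
The remaining 63% of clearance is unaffected.
Relative clearance = 1.11 + 0.63 = 1.74.
Css,avg = (dose rate)/CL, so holding Css fixed requires dose ∝ CL: 20 × 1.74 = 35 μg.

35 μg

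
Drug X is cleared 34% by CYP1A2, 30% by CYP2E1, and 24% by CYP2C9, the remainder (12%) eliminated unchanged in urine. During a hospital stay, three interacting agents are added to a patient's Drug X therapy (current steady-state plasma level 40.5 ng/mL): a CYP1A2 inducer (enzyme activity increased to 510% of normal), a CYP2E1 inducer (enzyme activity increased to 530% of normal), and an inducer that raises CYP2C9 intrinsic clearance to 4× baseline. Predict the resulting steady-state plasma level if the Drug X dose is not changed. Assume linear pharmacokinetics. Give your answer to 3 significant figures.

The CYP1A2 pathway (34% of clearance) rises to 5.1× activity: 0.34 × 5.1 = 1.734.
The CYP2E1 pathway (30% of clearance) increases to 5.3× activity: 0.3 × 5.3 = 1.59.
The CYP2C9 pathway (24% of clearance) is boosted to 4× activity: 0.24 × 4 = 0.96.
Non-CYP routes (12%) are unchanged.
New clearance relative to baseline: 1.734 + 1.59 + 0.96 + 0.12 = 4.404.
Steady-state plasma level ∝ 1/CL: new value = 40.5 / 4.404 = 9.20 ng/mL.

9.20 ng/mL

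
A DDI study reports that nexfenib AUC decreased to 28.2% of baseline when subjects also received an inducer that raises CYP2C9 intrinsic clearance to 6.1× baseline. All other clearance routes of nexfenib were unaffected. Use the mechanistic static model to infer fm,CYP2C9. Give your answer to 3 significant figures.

0.499

Write x for the fraction cleared via CYP2C9. The observed AUC change means clearance rose to 1/0.282 = 3.546 of baseline.
Only the CYP2C9 route changed, so 3.546 = x·6.1 + (1 − x), giving x = 0.499.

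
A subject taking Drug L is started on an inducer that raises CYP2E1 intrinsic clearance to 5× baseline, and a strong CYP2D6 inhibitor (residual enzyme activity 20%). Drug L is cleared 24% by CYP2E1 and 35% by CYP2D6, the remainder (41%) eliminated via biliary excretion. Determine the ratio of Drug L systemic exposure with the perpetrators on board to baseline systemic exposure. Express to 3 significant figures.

0.595

CYP2E1: 0.24 × 5 = 1.2
CYP2D6: 0.35 × 0.2 = 0.07
Other: 0.41 (unchanged)
New clearance relative to baseline: 1.2 + 0.07 + 0.41 = 1.68.
Net systemic exposure ratio = 1 / 1.68 = 0.595.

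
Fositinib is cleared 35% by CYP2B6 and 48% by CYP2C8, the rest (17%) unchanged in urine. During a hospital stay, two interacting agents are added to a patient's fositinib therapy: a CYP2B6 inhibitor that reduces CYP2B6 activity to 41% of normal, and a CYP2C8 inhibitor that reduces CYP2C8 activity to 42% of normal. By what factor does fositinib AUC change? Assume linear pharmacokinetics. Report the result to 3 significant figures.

1.94

The CYP2B6 pathway (35% of clearance) falls to 0.41× activity: 0.35 × 0.41 = 0.1435.
The CYP2C8 pathway (48% of clearance) falls to 0.42× activity: 0.48 × 0.42 = 0.2016.
Non-CYP routes (17%) are unchanged.
Relative clearance = 0.1435 + 0.2016 + 0.17 = 0.5151.
Net AUC ratio = 1 / 0.5151 = 1.94.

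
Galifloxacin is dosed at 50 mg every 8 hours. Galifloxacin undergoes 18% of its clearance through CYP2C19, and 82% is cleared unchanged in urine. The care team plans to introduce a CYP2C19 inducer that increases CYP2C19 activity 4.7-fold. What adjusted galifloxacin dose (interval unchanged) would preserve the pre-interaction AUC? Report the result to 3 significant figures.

CYP2C19: 0.18 × 4.7 = 0.846
Other: 0.82 (unchanged)
Relative clearance = 0.846 + 0.82 = 1.666.
Exposure is unchanged when dose changes in proportion to clearance. New dose = 50 mg × 1.666 = 83.3 mg.

83.3 mg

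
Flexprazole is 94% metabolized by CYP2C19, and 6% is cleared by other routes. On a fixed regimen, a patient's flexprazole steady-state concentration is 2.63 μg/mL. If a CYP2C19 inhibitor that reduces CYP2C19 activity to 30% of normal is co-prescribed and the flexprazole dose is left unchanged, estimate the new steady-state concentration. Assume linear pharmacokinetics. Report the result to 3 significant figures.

CYP2C19: 0.94 × 0.3 = 0.282
Other: 0.06 (unchanged)
Relative clearance = 0.282 + 0.06 = 0.342.
New steady-state concentration = baseline ÷ relative clearance = 2.63 / 0.342 = 7.69 μg/mL.

7.69 μg/mL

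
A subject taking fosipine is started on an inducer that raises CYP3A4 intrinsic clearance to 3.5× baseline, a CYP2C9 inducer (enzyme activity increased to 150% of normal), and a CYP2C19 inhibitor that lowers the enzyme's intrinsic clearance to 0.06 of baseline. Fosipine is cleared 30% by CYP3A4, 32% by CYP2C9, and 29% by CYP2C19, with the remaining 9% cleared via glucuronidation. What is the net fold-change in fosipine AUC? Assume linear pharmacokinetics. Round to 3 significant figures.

0.611

The CYP3A4 pathway (30% of clearance) is boosted to 3.5× activity: 0.3 × 3.5 = 1.05.
The CYP2C9 pathway (32% of clearance) increases to 1.5× activity: 0.32 × 1.5 = 0.48.
The CYP2C19 pathway (29% of clearance) drops to 0.06× activity: 0.29 × 0.06 = 0.0174.
Non-CYP routes (9%) are unchanged.
CL_new/CL_old = 1.05 + 0.48 + 0.0174 + 0.09 = 1.6374.
Net AUC ratio = 1 / 1.6374 = 0.611.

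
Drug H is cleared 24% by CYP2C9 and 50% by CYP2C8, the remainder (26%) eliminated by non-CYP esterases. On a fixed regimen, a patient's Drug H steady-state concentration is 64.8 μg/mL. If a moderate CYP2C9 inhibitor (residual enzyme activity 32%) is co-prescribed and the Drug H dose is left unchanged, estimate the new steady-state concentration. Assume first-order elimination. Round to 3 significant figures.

The CYP2C9 pathway (24% of clearance) falls to 0.32× activity: 0.24 × 0.32 = 0.0768.
CYP2C8 (50%) and the residual 26% are unaffected.
Relative clearance = 0.0768 + 0.5 + 0.26 = 0.8368.
With dosing unchanged, steady-state concentration scales as 1/CL: 64.8 / 0.8368 = 77.4 μg/mL.

77.4 μg/mL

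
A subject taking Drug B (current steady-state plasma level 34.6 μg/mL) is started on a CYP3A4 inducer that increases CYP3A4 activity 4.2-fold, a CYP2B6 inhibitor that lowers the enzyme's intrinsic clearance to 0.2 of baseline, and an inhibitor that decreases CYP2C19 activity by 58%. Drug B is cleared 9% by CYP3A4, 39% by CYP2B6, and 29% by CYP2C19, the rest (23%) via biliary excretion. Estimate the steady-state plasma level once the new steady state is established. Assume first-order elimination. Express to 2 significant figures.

The CYP3A4 pathway (9% of clearance) is boosted to 4.2× activity: 0.09 × 4.2 = 0.378.
The CYP2B6 pathway (39% of clearance) is reduced to 0.2× activity: 0.39 × 0.2 = 0.078.
The CYP2C19 pathway (29% of clearance) drops to 0.42× activity: 0.29 × 0.42 = 0.1218.
Non-CYP routes (23%) are unchanged.
CL_new/CL_old = 0.378 + 0.078 + 0.1218 + 0.23 = 0.8078.
Steady-state plasma level ∝ 1/CL: new value = 34.6 / 0.8078 = 43 μg/mL.

43 μg/mL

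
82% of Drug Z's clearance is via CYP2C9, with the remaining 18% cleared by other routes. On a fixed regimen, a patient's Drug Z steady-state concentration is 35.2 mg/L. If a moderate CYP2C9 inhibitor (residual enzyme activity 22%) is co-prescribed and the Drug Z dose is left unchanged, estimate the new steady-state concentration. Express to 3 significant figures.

CYP2C9: 0.82 × 0.22 = 0.1804
Other: 0.18 (unchanged)
CL_new/CL_old = 0.1804 + 0.18 = 0.3604.
New steady-state concentration = baseline ÷ relative clearance = 35.2 / 0.3604 = 97.7 mg/L.

97.7 mg/L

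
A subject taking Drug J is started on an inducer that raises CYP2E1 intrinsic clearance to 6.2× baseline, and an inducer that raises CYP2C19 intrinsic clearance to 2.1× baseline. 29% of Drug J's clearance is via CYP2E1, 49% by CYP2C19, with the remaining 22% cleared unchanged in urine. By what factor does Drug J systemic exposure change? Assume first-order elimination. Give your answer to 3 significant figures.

0.328

The CYP2E1 pathway (29% of clearance) increases to 6.2× activity: 0.29 × 6.2 = 1.798.
The CYP2C19 pathway (49% of clearance) rises to 2.1× activity: 0.49 × 2.1 = 1.029.
The remaining 22% of clearance is unaffected.
New clearance relative to baseline: 1.798 + 1.029 + 0.22 = 3.047.
Because systemic exposure varies inversely with clearance, the combined effect is 1 / 3.047 = 0.328.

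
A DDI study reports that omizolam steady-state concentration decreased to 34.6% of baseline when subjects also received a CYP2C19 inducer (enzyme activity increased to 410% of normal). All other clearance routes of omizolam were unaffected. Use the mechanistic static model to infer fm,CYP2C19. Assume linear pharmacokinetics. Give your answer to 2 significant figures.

Call the CYP2C19 fraction fm. After the interaction, CL_new/CL_old = fm × 4.1 + (1 − fm).
Steady-state concentration ratio = 1 / (new CL fraction), so new CL fraction = 1 / 0.346 = 2.89.
fm × 4.1 + 1 − fm = 2.89  ⇒  fm × (4.1 − 1) = 1.89  ⇒  fm = 0.61.

0.61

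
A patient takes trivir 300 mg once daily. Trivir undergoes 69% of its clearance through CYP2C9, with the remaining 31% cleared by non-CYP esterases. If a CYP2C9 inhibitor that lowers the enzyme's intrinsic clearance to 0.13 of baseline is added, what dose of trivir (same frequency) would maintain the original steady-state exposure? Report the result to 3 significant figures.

120 mg

The CYP2C9 pathway (69% of clearance) drops to 0.13× activity: 0.69 × 0.13 = 0.0897.
Non-CYP routes (31%) are unchanged.
CL_new/CL_old = 0.0897 + 0.31 = 0.3997.
Exposure is unchanged when dose changes in proportion to clearance. New dose = 300 mg × 0.3997 = 120 mg.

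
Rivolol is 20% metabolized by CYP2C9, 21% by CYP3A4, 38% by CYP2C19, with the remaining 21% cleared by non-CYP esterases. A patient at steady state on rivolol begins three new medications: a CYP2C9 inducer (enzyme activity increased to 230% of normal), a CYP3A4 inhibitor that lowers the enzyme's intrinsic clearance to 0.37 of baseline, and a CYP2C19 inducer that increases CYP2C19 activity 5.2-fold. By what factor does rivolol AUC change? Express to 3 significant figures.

The CYP2C9 pathway (20% of clearance) is boosted to 2.3× activity: 0.2 × 2.3 = 0.46.
The CYP3A4 pathway (21% of clearance) is reduced to 0.37× activity: 0.21 × 0.37 = 0.0777.
The CYP2C19 pathway (38% of clearance) increases to 5.2× activity: 0.38 × 5.2 = 1.976.
The remaining 21% of clearance is unaffected.
Relative clearance = 0.46 + 0.0777 + 1.976 + 0.21 = 2.7237.
Net AUC ratio = 1 / 2.7237 = 0.367.

0.367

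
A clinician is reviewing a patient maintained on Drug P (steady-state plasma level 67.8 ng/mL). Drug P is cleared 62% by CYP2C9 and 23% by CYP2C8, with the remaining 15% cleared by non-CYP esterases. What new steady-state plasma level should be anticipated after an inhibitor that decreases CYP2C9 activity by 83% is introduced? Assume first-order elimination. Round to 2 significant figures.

The CYP2C9 pathway (62% of clearance) falls to 0.17× activity: 0.62 × 0.17 = 0.1054.
CYP2C8 (23%) and the residual 15% are unaffected.
New clearance relative to baseline: 0.1054 + 0.23 + 0.15 = 0.4854.
Steady-state plasma level ∝ 1/CL, so new value = 67.8 / 0.4854 = 1.4 × 10² ng/mL.

1.4 × 10² ng/mL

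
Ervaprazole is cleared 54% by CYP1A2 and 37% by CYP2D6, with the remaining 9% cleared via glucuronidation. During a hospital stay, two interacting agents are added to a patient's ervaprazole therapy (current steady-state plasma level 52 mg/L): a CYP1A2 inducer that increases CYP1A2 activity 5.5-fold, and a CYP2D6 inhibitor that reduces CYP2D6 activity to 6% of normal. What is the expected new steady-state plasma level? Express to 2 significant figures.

The CYP1A2 pathway (54% of clearance) is boosted to 5.5× activity: 0.54 × 5.5 = 2.97.
The CYP2D6 pathway (37% of clearance) falls to 0.06× activity: 0.37 × 0.06 = 0.0222.
The remaining 9% of clearance is unaffected.
CL_new/CL_old = 2.97 + 0.0222 + 0.09 = 3.0822.
Dividing the baseline by the relative clearance: 52 / 3.0822 = 17 mg/L.

17 mg/L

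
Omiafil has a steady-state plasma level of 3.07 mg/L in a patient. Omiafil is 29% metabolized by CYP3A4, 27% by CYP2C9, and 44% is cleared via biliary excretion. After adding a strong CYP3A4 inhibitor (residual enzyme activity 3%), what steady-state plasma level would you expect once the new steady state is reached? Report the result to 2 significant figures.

The CYP3A4 pathway (29% of clearance) is reduced to 0.03× activity: 0.29 × 0.03 = 0.0087.
CYP2C9 (27%) and the residual 44% are unaffected.
New clearance relative to baseline: 0.0087 + 0.27 + 0.44 = 0.7187.
Steady-state plasma level ∝ 1/CL, so new value = 3.07 / 0.7187 = 4.3 mg/L.

4.3 mg/L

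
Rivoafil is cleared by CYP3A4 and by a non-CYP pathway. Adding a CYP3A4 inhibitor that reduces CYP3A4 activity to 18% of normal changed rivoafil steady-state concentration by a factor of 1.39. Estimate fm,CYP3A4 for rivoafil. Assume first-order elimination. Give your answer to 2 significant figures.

0.34

Let fm be the CYP3A4 fraction. New clearance relative to baseline = fm × 0.18 + (1 − fm).
Steady-state concentration ratio = 1 / (new CL fraction), so new CL fraction = 1 / 1.39 = 0.7194.
fm × 0.18 + 1 − fm = 0.7194  ⇒  fm × (0.18 − 1) = −0.2806  ⇒  fm = 0.34.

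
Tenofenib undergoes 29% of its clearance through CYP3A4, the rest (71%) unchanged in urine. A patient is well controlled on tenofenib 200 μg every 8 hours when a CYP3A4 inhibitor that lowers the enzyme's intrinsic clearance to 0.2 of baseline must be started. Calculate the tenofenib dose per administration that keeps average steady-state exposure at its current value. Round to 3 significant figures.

The CYP3A4 pathway (29% of clearance) falls to 0.2× activity: 0.29 × 0.2 = 0.058.
The remaining 71% of clearance is unaffected.
CL_new/CL_old = 0.058 + 0.71 = 0.768.
Exposure is unchanged when dose changes in proportion to clearance. New dose = 200 μg × 0.768 = 154 μg.

154 μg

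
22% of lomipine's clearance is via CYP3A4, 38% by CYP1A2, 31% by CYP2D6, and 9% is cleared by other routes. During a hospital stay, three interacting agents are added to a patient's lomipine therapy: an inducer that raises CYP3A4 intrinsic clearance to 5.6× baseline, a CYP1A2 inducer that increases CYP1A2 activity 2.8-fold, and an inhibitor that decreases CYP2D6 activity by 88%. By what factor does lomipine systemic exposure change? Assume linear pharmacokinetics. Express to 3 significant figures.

0.413

The CYP3A4 pathway (22% of clearance) rises to 5.6× activity: 0.22 × 5.6 = 1.232.
The CYP1A2 pathway (38% of clearance) is boosted to 2.8× activity: 0.38 × 2.8 = 1.064.
The CYP2D6 pathway (31% of clearance) is reduced to 0.12× activity: 0.31 × 0.12 = 0.0372.
Non-CYP routes (9%) are unchanged.
New clearance relative to baseline: 1.232 + 1.064 + 0.0372 + 0.09 = 2.4232.
Because systemic exposure varies inversely with clearance, the combined effect is 1 / 2.4232 = 0.413.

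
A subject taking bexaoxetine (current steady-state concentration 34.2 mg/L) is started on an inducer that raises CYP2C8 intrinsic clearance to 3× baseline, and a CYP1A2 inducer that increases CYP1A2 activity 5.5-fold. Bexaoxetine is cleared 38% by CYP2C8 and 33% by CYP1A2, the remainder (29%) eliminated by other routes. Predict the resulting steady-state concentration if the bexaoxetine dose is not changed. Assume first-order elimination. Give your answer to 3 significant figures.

The CYP2C8 pathway (38% of clearance) increases to 3× activity: 0.38 × 3 = 1.14.
The CYP1A2 pathway (33% of clearance) rises to 5.5× activity: 0.33 × 5.5 = 1.815.
The remaining 29% of clearance is unaffected.
CL_new/CL_old = 1.14 + 1.815 + 0.29 = 3.245.
Steady-state concentration ∝ 1/CL: new value = 34.2 / 3.245 = 10.5 mg/L.

10.5 mg/L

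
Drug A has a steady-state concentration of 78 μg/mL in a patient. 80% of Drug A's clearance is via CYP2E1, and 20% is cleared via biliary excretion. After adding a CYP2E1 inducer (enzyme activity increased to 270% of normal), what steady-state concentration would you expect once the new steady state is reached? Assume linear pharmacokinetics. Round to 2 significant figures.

The CYP2E1 pathway (80% of clearance) increases to 2.7× activity: 0.8 × 2.7 = 2.16.
The remaining 20% of clearance is unaffected.
Relative clearance = 2.16 + 0.2 = 2.36.
With dosing unchanged, steady-state concentration scales as 1/CL: 78 / 2.36 = 33 μg/mL.

33 μg/mL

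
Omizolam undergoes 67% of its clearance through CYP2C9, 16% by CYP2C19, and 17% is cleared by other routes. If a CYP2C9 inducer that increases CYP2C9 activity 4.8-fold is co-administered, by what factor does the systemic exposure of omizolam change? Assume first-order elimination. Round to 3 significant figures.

The CYP2C9 pathway (67% of clearance) rises to 4.8× activity: 0.67 × 4.8 = 3.216.
CYP2C19 (16%) and the residual 17% are unaffected.
CL_new/CL_old = 3.216 + 0.16 + 0.17 = 3.546.
Systemic exposure ratio = CL_old/CL_new = 1 / 3.546 = 0.282.

0.282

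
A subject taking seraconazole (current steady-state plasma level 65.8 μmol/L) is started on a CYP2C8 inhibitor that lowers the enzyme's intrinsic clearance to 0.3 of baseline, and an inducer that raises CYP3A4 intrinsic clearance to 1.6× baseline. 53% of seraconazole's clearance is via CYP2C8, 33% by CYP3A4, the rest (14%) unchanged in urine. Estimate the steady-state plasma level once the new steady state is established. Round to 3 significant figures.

79.6 μmol/L

CYP2C8: 0.53 × 0.3 = 0.159
CYP3A4: 0.33 × 1.6 = 0.528
Other: 0.14 (unchanged)
Relative clearance = 0.159 + 0.528 + 0.14 = 0.827.
New steady-state plasma level = 65.8 / 0.827 = 79.6 μmol/L (concentration scales inversely with clearance).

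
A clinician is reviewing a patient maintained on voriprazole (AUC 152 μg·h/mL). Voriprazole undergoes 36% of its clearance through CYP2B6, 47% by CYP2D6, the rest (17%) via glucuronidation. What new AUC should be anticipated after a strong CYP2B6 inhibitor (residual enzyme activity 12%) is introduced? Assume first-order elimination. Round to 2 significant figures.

2.2 × 10² μg·h/mL

CYP2B6: 0.36 × 0.12 = 0.0432
CYP2D6: 0.47 (unchanged)
Other: 0.17 (unchanged)
CL_new/CL_old = 0.0432 + 0.47 + 0.17 = 0.6832.
AUC ∝ 1/CL, so new value = 152 / 0.6832 = 2.2 × 10² μg·h/mL.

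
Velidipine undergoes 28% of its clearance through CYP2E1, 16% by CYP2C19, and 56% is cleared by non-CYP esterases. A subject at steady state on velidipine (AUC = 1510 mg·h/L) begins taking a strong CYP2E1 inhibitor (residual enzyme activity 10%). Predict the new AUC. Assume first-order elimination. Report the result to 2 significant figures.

The CYP2E1 pathway (28% of clearance) falls to 0.1× activity: 0.28 × 0.1 = 0.028.
CYP2C19 (16%) and the residual 56% are unaffected.
New clearance relative to baseline: 0.028 + 0.16 + 0.56 = 0.748.
New AUC = baseline ÷ relative clearance = 1510 / 0.748 = 2.0 × 10³ mg·h/L.

2.0 × 10³ mg·h/L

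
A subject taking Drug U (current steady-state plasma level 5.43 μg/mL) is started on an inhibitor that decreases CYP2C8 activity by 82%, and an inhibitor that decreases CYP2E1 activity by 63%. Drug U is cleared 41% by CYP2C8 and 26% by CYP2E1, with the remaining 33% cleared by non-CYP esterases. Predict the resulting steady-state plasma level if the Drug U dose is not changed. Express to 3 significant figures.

CYP2C8: 0.41 × 0.18 = 0.0738
CYP2E1: 0.26 × 0.37 = 0.0962
Other: 0.33 (unchanged)
New clearance relative to baseline: 0.0738 + 0.0962 + 0.33 = 0.5.
Dividing the baseline by the relative clearance: 5.43 / 0.5 = 10.9 μg/mL.

10.9 μg/mL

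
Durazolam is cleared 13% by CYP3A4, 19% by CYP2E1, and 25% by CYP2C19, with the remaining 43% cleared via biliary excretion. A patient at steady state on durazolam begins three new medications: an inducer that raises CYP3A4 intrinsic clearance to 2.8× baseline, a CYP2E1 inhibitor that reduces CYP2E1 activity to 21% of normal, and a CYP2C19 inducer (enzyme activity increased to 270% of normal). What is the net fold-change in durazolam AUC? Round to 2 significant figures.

CYP3A4: 0.13 × 2.8 = 0.364
CYP2E1: 0.19 × 0.21 = 0.0399
CYP2C19: 0.25 × 2.7 = 0.675
Other: 0.43 (unchanged)
Relative clearance = 0.364 + 0.0399 + 0.675 + 0.43 = 1.5089.
AUC ∝ 1/CL: fold-change = 1 / 1.5089 = 0.66.

0.66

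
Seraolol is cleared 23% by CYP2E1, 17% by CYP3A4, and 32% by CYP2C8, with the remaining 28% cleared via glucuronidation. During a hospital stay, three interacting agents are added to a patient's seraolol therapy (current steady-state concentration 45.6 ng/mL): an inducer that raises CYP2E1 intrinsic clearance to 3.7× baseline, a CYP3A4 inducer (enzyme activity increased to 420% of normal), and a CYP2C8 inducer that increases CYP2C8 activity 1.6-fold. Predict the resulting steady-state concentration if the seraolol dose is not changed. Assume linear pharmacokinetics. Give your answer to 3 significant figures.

The CYP2E1 pathway (23% of clearance) rises to 3.7× activity: 0.23 × 3.7 = 0.851.
The CYP3A4 pathway (17% of clearance) rises to 4.2× activity: 0.17 × 4.2 = 0.714.
The CYP2C8 pathway (32% of clearance) is boosted to 1.6× activity: 0.32 × 1.6 = 0.512.
The remaining 28% of clearance is unaffected.
CL_new/CL_old = 0.851 + 0.714 + 0.512 + 0.28 = 2.357.
New steady-state concentration = 45.6 / 2.357 = 19.3 ng/mL (concentration scales inversely with clearance).

19.3 ng/mL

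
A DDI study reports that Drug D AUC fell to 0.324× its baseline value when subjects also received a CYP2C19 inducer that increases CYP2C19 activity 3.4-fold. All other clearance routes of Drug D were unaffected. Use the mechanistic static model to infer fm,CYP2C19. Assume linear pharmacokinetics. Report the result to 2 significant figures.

CL'/CL = 1 / 0.324 = 3.086
3.4·fm + (1 − fm) = 3.086
fm = (3.086 − 1) / (3.4 − 1) = 0.87

0.87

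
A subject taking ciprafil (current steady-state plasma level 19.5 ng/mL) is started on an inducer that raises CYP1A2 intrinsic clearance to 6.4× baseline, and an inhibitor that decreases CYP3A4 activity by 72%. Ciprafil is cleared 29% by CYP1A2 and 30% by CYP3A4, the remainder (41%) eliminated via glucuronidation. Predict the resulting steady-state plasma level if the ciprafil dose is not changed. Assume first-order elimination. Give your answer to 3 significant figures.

CYP1A2: 0.29 × 6.4 = 1.856
CYP3A4: 0.3 × 0.28 = 0.084
Other: 0.41 (unchanged)
CL_new/CL_old = 1.856 + 0.084 + 0.41 = 2.35.
New steady-state plasma level = 19.5 / 2.35 = 8.30 ng/mL (concentration scales inversely with clearance).

8.30 ng/mL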